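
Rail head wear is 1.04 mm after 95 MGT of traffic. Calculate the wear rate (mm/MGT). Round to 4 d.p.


Wear rate = total wear / cumulative tonnage
Rate = 1.04 / 95
Rate = 0.0109 mm/MGT

0.0109


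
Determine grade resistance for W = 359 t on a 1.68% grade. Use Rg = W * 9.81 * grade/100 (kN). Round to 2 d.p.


Rg = W * 9.81 * grade / 100
Rg = 359 * 9.81 * 1.68 / 100
Rg = 3521.79 * 0.0168
Rg = 59.17 kN

59.17


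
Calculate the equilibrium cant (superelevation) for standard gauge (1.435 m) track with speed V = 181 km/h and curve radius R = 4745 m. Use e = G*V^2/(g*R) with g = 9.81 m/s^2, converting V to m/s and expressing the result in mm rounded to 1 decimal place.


Convert speed: V = 181 / 3.6 = 50.2778 m/s
Apply formula: e = 1.435 * 50.2778^2 / (9.81 * 4745)
e = 1.435 * 2527.8549 / 46548.45
e = 0.077929 m = 77.9 mm

77.9


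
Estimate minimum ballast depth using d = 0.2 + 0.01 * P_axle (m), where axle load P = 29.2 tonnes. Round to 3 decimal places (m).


d = 0.2 + 0.01 * 29.2
d = 0.2 + 0.292
d = 0.492 m

0.492


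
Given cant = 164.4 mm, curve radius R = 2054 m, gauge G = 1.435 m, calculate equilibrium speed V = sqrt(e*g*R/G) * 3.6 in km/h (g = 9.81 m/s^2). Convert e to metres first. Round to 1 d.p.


Convert cant: e = 164.4 mm = 0.1644 m
V_ms = sqrt(0.1644 * 9.81 * 2054 / 1.435)
V_ms = sqrt(2308.444081) = 48.0463 m/s
V = 48.0463 * 3.6 = 173.0 km/h

173.0


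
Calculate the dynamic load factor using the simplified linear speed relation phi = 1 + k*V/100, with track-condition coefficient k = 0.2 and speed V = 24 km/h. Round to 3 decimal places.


phi = 1 + k * V / 100
phi = 1 + 0.2 * 24 / 100
phi = 1 + 0.048
phi = 1.048

1.048


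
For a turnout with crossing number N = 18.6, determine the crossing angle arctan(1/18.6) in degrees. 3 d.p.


1/N = 1/18.6 = 0.053763
angle = arctan(0.053763) = 0.053712 rad
angle = 0.053712 * 180/pi = 3.077 degrees

3.077


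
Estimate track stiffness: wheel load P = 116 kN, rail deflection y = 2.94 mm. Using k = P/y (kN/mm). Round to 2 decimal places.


Track stiffness k = P / y
k = 116 / 2.94
k = 39.46 kN/mm

39.46


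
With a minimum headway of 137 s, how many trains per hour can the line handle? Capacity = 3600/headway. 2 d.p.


Capacity = 3600 / headway
Capacity = 3600 / 137
Capacity = 26.28 trains/hour

26.28


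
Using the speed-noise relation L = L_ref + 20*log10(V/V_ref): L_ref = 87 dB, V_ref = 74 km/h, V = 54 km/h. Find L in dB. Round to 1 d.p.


V/V_ref = 54 / 74 = 0.72973
log10(0.72973) = -0.136838
20 * -0.136838 = -2.7368
L = 87 + -2.7368 = 84.3 dB

84.3


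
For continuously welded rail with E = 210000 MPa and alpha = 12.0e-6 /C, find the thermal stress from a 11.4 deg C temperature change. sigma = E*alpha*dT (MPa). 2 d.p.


sigma = E * alpha * dT
sigma = 210000 * 12.0e-6 * 11.4
sigma = 2.52 * 11.4
sigma = 28.73 MPa

28.73


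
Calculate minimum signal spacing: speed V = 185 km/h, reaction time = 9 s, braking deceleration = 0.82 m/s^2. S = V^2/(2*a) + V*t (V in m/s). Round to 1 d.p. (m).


V = 185 / 3.6 = 51.3889 m/s
Braking distance = 51.3889^2 / (2*0.82) = 1610.2548 m
Sighting distance = 51.3889 * 9 = 462.5 m
S = 1610.2548 + 462.5 = 2072.8 m

2072.8


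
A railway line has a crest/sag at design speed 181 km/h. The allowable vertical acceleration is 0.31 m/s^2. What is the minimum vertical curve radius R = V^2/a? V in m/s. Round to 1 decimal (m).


Convert speed: V = 181 / 3.6 = 50.2778 m/s
V^2 = 2527.8549 m^2/s^2
R_v = 2527.8549 / 0.31
R_v = 8154.4 m

8154.4


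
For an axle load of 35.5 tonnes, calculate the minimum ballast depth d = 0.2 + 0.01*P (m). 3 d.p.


d = 0.2 + 0.01 * 35.5
d = 0.2 + 0.355
d = 0.555 m

0.555


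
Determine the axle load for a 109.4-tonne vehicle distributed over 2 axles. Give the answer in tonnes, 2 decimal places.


Load per axle = total weight / number of axles
Load = 109.4 / 2
Load = 54.70 tonnes

54.70


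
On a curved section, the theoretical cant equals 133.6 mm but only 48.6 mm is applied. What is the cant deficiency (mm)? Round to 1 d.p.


Cant deficiency = equilibrium cant - actual cant
CD = 133.6 - 48.6
CD = 85.0 mm

85.0


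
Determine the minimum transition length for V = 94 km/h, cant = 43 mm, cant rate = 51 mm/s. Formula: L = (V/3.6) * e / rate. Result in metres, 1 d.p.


Convert speed: V = 94 / 3.6 = 26.1111 m/s
L = 26.1111 * 43 / 51
L = 1122.7778 / 51
L = 22.0 m

22.0


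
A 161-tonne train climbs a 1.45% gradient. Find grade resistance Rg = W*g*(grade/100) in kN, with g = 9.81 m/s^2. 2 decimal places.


Rg = W * 9.81 * grade / 100
Rg = 161 * 9.81 * 1.45 / 100
Rg = 1579.41 * 0.0145
Rg = 22.90 kN

22.90


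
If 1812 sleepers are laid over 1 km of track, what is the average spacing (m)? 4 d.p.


Spacing = 1000 m / number of sleepers
Spacing = 1000 / 1812
Spacing = 0.5519 m

0.5519


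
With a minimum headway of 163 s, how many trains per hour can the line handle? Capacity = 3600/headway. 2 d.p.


Capacity = 3600 / headway
Capacity = 3600 / 163
Capacity = 22.09 trains/hour

22.09


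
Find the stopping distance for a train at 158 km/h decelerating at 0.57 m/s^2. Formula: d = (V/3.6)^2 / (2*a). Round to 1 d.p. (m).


Convert speed: V = 158 / 3.6 = 43.8889 m/s
V^2 = 1926.2346
d = 1926.2346 / (2 * 0.57)
d = 1926.2346 / 1.14
d = 1689.7 m

1689.7


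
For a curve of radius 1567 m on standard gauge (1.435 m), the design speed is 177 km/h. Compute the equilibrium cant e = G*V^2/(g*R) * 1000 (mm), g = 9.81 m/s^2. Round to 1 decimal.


Convert speed: V = 177 / 3.6 = 49.1667 m/s
Apply formula: e = 1.435 * 49.1667^2 / (9.81 * 1567)
e = 1.435 * 2417.3611 / 15372.27
e = 0.22566 m = 225.7 mm

225.7


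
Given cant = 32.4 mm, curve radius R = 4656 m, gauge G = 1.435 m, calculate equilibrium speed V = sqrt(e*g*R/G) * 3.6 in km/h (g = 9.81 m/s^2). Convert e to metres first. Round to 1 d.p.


Convert cant: e = 32.4 mm = 0.0324 m
V_ms = sqrt(0.0324 * 9.81 * 4656 / 1.435)
V_ms = sqrt(1031.276421) = 32.1135 m/s
V = 32.1135 * 3.6 = 115.6 km/h

115.6


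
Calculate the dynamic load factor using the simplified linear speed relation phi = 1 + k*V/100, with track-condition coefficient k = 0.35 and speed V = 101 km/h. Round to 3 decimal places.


phi = 1 + k * V / 100
phi = 1 + 0.35 * 101 / 100
phi = 1 + 0.3535
phi = 1.354

1.354


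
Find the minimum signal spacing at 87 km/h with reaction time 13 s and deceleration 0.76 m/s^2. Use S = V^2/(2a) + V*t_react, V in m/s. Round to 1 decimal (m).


V = 87 / 3.6 = 24.1667 m/s
Braking distance = 24.1667^2 / (2*0.76) = 384.2288 m
Sighting distance = 24.1667 * 13 = 314.1667 m
S = 384.2288 + 314.1667 = 698.4 m

698.4


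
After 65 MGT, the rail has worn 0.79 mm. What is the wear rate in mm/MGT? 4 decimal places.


Wear rate = total wear / cumulative tonnage
Rate = 0.79 / 65
Rate = 0.0122 mm/MGT

0.0122


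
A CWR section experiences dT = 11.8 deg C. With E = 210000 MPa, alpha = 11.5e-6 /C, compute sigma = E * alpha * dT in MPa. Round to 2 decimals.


sigma = E * alpha * dT
sigma = 210000 * 11.5e-6 * 11.8
sigma = 2.415 * 11.8
sigma = 28.50 MPa

28.50


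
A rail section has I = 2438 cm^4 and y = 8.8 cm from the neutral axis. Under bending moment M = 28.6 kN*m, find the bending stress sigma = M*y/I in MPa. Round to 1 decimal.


Convert units:
M = 28.6 kN*m = 28600000 N*mm
y = 8.8 cm = 88 mm
I = 2438 cm^4 = 24380000 mm^4
sigma = 28600000 * 88 / 24380000
sigma = 103.2 MPa

103.2


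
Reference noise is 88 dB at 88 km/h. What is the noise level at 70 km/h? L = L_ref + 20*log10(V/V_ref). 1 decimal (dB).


V/V_ref = 70 / 88 = 0.795455
log10(0.795455) = -0.099385
20 * -0.099385 = -1.9877
L = 88 + -1.9877 = 86.0 dB

86.0


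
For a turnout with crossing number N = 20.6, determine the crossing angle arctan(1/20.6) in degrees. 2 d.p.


1/N = 1/20.6 = 0.048544
angle = arctan(0.048544) = 0.048506 rad
angle = 0.048506 * 180/pi = 2.78 degrees

2.78


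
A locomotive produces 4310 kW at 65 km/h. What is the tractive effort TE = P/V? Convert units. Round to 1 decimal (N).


Convert: P = 4310 kW = 4310000 W
V = 65 / 3.6 = 18.0556 m/s
TE = 4310000 / 18.0556
TE = 238707.7 N

238707.7


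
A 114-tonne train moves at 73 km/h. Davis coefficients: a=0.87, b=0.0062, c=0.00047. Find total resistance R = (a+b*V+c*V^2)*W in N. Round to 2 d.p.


b*V = 0.0062 * 73 = 0.4526
c*V^2 = 0.00047 * 5329 = 2.50463
R_per_t = 0.87 + 0.4526 + 2.50463 = 3.82723 N/t
R_total = 3.82723 * 114 = 436.30 N

436.30


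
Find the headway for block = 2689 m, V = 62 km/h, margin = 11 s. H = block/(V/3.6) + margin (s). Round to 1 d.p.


V = 62 / 3.6 = 17.2222 m/s
Block traversal time = 2689 / 17.2222 = 156.1355 s
Headway = 156.1355 + 11
Headway = 167.1 s

167.1


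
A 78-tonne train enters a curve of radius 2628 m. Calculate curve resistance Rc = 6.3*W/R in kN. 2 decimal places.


Rc = 6.3 * W / R
Rc = 6.3 * 78 / 2628
Rc = 491.4 / 2628
Rc = 0.19 kN

0.19


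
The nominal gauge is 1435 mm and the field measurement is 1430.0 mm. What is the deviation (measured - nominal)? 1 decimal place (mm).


Deviation = measured - nominal
Deviation = 1430.0 - 1435
Deviation = -5.0 mm

-5.0


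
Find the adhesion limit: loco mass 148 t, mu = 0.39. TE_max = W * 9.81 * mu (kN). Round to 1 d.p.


TE_max = W * g * mu
TE_max = 148 * 9.81 * 0.39
TE_max = 1451.88 * 0.39
TE_max = 566.2 kN

566.2


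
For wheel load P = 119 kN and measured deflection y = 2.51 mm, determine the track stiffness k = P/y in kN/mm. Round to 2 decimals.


Track stiffness k = P / y
k = 119 / 2.51
k = 47.41 kN/mm

47.41


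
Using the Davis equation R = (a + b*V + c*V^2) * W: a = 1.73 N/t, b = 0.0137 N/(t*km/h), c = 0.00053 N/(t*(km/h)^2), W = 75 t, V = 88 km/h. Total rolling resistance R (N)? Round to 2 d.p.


b*V = 0.0137 * 88 = 1.2056
c*V^2 = 0.00053 * 7744 = 4.10432
R_per_t = 1.73 + 1.2056 + 4.10432 = 7.03992 N/t
R_total = 7.03992 * 75 = 527.99 N

527.99


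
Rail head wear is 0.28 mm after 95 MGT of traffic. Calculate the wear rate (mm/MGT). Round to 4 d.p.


Wear rate = total wear / cumulative tonnage
Rate = 0.28 / 95
Rate = 0.0029 mm/MGT

0.0029


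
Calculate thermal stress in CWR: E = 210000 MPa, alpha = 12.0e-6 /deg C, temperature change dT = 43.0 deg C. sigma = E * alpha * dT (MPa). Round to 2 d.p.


sigma = E * alpha * dT
sigma = 210000 * 12.0e-6 * 43.0
sigma = 2.52 * 43.0
sigma = 108.36 MPa

108.36


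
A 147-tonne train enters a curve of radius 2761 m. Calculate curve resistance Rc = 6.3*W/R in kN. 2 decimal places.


Rc = 6.3 * W / R
Rc = 6.3 * 147 / 2761
Rc = 926.1 / 2761
Rc = 0.34 kN

0.34


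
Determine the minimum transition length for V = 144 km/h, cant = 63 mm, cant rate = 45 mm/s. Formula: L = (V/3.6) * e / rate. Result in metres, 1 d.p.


Convert speed: V = 144 / 3.6 = 40.0 m/s
L = 40.0 * 63 / 45
L = 2520.0 / 45
L = 56.0 m

56.0


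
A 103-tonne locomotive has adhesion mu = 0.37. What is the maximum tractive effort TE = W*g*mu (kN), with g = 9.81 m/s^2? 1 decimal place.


TE_max = W * g * mu
TE_max = 103 * 9.81 * 0.37
TE_max = 1010.43 * 0.37
TE_max = 373.9 kN

373.9


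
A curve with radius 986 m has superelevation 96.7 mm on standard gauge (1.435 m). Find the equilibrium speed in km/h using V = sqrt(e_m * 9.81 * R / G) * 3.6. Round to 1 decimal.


Convert cant: e = 96.7 mm = 0.0967 m
V_ms = sqrt(0.0967 * 9.81 * 986 / 1.435)
V_ms = sqrt(651.809214) = 25.5306 m/s
V = 25.5306 * 3.6 = 91.9 km/h

91.9


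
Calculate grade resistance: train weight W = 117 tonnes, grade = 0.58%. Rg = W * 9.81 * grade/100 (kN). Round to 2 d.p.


Rg = W * 9.81 * grade / 100
Rg = 117 * 9.81 * 0.58 / 100
Rg = 1147.77 * 0.0058
Rg = 6.66 kN

6.66


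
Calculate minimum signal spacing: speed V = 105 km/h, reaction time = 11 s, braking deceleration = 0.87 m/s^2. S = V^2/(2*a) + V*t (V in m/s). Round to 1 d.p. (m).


V = 105 / 3.6 = 29.1667 m/s
Braking distance = 29.1667^2 / (2*0.87) = 488.9049 m
Sighting distance = 29.1667 * 11 = 320.8333 m
S = 488.9049 + 320.8333 = 809.7 m

809.7


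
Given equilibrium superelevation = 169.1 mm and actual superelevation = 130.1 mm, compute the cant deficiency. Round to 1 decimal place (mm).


Cant deficiency = equilibrium cant - actual cant
CD = 169.1 - 130.1
CD = 39.0 mm

39.0


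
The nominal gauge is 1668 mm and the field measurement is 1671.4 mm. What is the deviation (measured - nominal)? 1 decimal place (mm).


Deviation = measured - nominal
Deviation = 1671.4 - 1668
Deviation = 3.4 mm

3.4


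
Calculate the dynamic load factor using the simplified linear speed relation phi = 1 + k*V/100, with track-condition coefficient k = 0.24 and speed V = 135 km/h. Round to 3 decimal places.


phi = 1 + k * V / 100
phi = 1 + 0.24 * 135 / 100
phi = 1 + 0.324
phi = 1.324

1.324


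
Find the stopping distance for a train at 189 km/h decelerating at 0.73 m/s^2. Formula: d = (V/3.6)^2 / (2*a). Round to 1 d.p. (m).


Convert speed: V = 189 / 3.6 = 52.5 m/s
V^2 = 2756.25
d = 2756.25 / (2 * 0.73)
d = 2756.25 / 1.46
d = 1887.8 m

1887.8


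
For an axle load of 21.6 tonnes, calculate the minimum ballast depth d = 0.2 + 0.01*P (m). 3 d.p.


d = 0.2 + 0.01 * 21.6
d = 0.2 + 0.216
d = 0.416 m

0.416


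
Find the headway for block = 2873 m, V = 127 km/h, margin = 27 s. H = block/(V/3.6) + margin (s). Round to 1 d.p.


V = 127 / 3.6 = 35.2778 m/s
Block traversal time = 2873 / 35.2778 = 81.4394 s
Headway = 81.4394 + 27
Headway = 108.4 s

108.4


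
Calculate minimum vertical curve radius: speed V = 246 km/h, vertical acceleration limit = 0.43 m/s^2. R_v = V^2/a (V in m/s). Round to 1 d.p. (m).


Convert speed: V = 246 / 3.6 = 68.3333 m/s
V^2 = 4669.4444 m^2/s^2
R_v = 4669.4444 / 0.43
R_v = 10859.2 m

10859.2


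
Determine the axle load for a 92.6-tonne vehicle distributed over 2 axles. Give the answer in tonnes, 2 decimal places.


Load per axle = total weight / number of axles
Load = 92.6 / 2
Load = 46.30 tonnes

46.30


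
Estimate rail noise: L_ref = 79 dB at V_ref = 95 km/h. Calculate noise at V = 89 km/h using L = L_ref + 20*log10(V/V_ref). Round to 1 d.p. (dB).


V/V_ref = 89 / 95 = 0.936842
log10(0.936842) = -0.028334
20 * -0.028334 = -0.5667
L = 79 + -0.5667 = 78.4 dB

78.4


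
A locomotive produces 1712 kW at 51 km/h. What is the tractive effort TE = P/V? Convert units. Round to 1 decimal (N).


Convert: P = 1712 kW = 1712000 W
V = 51 / 3.6 = 14.1667 m/s
TE = 1712000 / 14.1667
TE = 120847.1 N

120847.1


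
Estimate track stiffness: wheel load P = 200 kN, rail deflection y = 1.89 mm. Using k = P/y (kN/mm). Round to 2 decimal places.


Track stiffness k = P / y
k = 200 / 1.89
k = 105.82 kN/mm

105.82


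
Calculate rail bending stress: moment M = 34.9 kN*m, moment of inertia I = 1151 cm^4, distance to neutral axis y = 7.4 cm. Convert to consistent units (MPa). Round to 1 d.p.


Convert units:
M = 34.9 kN*m = 34900000 N*mm
y = 7.4 cm = 74 mm
I = 1151 cm^4 = 11510000 mm^4
sigma = 34900000 * 74 / 11510000
sigma = 224.4 MPa

224.4


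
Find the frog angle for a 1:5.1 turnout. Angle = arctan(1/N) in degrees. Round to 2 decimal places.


1/N = 1/5.1 = 0.196078
angle = arctan(0.196078) = 0.193622 rad
angle = 0.193622 * 180/pi = 11.09 degrees

11.09


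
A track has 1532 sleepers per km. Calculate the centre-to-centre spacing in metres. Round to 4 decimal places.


Spacing = 1000 m / number of sleepers
Spacing = 1000 / 1532
Spacing = 0.6527 m

0.6527


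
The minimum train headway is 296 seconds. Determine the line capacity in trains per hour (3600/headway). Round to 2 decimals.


Capacity = 3600 / headway
Capacity = 3600 / 296
Capacity = 12.16 trains/hour

12.16


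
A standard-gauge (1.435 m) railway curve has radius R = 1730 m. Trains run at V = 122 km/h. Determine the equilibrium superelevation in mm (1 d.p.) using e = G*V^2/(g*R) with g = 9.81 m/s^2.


Convert speed: V = 122 / 3.6 = 33.8889 m/s
Apply formula: e = 1.435 * 33.8889^2 / (9.81 * 1730)
e = 1.435 * 1148.4568 / 16971.3
e = 0.097107 m = 97.1 mm

97.1


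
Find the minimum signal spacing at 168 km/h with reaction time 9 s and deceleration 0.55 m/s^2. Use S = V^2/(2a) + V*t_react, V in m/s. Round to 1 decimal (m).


V = 168 / 3.6 = 46.6667 m/s
Braking distance = 46.6667^2 / (2*0.55) = 1979.798 m
Sighting distance = 46.6667 * 9 = 420.0 m
S = 1979.798 + 420.0 = 2399.8 m

2399.8


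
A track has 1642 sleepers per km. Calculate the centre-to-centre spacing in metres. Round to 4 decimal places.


Spacing = 1000 m / number of sleepers
Spacing = 1000 / 1642
Spacing = 0.6090 m

0.6090


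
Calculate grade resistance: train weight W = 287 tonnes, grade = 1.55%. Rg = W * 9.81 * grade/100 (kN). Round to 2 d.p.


Rg = W * 9.81 * grade / 100
Rg = 287 * 9.81 * 1.55 / 100
Rg = 2815.47 * 0.0155
Rg = 43.64 kN

43.64


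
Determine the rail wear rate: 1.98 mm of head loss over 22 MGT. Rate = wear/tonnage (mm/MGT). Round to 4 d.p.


Wear rate = total wear / cumulative tonnage
Rate = 1.98 / 22
Rate = 0.0900 mm/MGT

0.0900


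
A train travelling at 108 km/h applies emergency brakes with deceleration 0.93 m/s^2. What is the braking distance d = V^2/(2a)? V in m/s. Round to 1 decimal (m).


Convert speed: V = 108 / 3.6 = 30.0 m/s
V^2 = 900.0
d = 900.0 / (2 * 0.93)
d = 900.0 / 1.86
d = 483.9 m

483.9


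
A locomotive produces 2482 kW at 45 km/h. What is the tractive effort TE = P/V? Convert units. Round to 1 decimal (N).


Convert: P = 2482 kW = 2482000 W
V = 45 / 3.6 = 12.5 m/s
TE = 2482000 / 12.5
TE = 198560.0 N

198560.0


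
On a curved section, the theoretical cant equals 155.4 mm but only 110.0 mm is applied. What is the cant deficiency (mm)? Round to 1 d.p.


Cant deficiency = equilibrium cant - actual cant
CD = 155.4 - 110.0
CD = 45.4 mm

45.4


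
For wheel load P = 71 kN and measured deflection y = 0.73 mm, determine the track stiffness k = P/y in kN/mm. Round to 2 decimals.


Track stiffness k = P / y
k = 71 / 0.73
k = 97.26 kN/mm

97.26


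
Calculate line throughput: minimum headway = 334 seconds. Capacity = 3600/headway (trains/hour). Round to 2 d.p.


Capacity = 3600 / headway
Capacity = 3600 / 334
Capacity = 10.78 trains/hour

10.78


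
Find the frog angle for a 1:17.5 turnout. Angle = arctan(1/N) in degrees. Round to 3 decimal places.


1/N = 1/17.5 = 0.057143
angle = arctan(0.057143) = 0.057081 rad
angle = 0.057081 * 180/pi = 3.270 degrees

3.270


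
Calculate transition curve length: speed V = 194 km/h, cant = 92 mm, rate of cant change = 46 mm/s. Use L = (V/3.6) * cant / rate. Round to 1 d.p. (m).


Convert speed: V = 194 / 3.6 = 53.8889 m/s
L = 53.8889 * 92 / 46
L = 4957.7778 / 46
L = 107.8 m

107.8


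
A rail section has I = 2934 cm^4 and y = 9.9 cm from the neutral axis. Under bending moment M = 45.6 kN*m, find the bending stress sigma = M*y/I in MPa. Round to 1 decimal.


Convert units:
M = 45.6 kN*m = 45600000 N*mm
y = 9.9 cm = 99 mm
I = 2934 cm^4 = 29340000 mm^4
sigma = 45600000 * 99 / 29340000
sigma = 153.9 MPa

153.9


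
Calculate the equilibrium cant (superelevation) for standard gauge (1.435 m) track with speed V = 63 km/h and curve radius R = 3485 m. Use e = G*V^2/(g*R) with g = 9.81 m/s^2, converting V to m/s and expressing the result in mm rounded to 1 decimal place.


Convert speed: V = 63 / 3.6 = 17.5 m/s
Apply formula: e = 1.435 * 17.5^2 / (9.81 * 3485)
e = 1.435 * 306.25 / 34187.85
e = 0.012855 m = 12.9 mm

12.9


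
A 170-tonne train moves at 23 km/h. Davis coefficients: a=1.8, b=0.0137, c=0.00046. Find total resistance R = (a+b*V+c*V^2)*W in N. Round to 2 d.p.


b*V = 0.0137 * 23 = 0.3151
c*V^2 = 0.00046 * 529 = 0.24334
R_per_t = 1.8 + 0.3151 + 0.24334 = 2.35844 N/t
R_total = 2.35844 * 170 = 400.93 N

400.93


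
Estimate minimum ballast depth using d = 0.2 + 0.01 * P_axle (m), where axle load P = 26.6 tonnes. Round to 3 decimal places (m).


d = 0.2 + 0.01 * 26.6
d = 0.2 + 0.266
d = 0.466 m

0.466


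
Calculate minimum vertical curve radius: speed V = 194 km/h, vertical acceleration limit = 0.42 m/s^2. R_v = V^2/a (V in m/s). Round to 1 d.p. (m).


Convert speed: V = 194 / 3.6 = 53.8889 m/s
V^2 = 2904.0123 m^2/s^2
R_v = 2904.0123 / 0.42
R_v = 6914.3 m

6914.3


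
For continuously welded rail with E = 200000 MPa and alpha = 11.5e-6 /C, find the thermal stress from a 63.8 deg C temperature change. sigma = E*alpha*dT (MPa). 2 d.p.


sigma = E * alpha * dT
sigma = 200000 * 11.5e-6 * 63.8
sigma = 2.3 * 63.8
sigma = 146.74 MPa

146.74


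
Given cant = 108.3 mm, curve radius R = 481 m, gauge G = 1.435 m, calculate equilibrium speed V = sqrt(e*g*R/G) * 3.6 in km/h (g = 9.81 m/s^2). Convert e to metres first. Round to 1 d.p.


Convert cant: e = 108.3 mm = 0.1083 m
V_ms = sqrt(0.1083 * 9.81 * 481 / 1.435)
V_ms = sqrt(356.115305) = 18.871 m/s
V = 18.871 * 3.6 = 67.9 km/h

67.9


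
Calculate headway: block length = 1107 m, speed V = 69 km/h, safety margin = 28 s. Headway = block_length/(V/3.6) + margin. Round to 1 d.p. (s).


V = 69 / 3.6 = 19.1667 m/s
Block traversal time = 1107 / 19.1667 = 57.7565 s
Headway = 57.7565 + 28
Headway = 85.8 s

85.8


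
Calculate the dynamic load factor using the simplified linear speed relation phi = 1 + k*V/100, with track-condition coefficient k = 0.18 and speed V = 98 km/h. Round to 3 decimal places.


phi = 1 + k * V / 100
phi = 1 + 0.18 * 98 / 100
phi = 1 + 0.1764
phi = 1.176

1.176


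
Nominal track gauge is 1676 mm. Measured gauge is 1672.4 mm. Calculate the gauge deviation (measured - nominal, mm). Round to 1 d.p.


Deviation = measured - nominal
Deviation = 1672.4 - 1676
Deviation = -3.6 mm

-3.6


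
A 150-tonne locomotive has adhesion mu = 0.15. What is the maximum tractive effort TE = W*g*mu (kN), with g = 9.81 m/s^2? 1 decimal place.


TE_max = W * g * mu
TE_max = 150 * 9.81 * 0.15
TE_max = 1471.5 * 0.15
TE_max = 220.7 kN

220.7


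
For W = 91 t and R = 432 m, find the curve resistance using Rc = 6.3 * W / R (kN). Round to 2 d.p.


Rc = 6.3 * W / R
Rc = 6.3 * 91 / 432
Rc = 573.3 / 432
Rc = 1.33 kN

1.33


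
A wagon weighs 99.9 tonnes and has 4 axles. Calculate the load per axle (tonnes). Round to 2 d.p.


Load per axle = total weight / number of axles
Load = 99.9 / 4
Load = 24.98 tonnes

24.98


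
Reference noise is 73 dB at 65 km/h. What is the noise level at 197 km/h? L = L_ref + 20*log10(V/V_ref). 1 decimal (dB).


V/V_ref = 197 / 65 = 3.030769
log10(3.030769) = 0.481553
20 * 0.481553 = 9.6311
L = 73 + 9.6311 = 82.6 dB

82.6


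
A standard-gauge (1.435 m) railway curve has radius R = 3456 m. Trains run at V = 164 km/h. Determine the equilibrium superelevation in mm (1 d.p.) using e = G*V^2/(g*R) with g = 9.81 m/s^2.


Convert speed: V = 164 / 3.6 = 45.5556 m/s
Apply formula: e = 1.435 * 45.5556^2 / (9.81 * 3456)
e = 1.435 * 2075.3086 / 33903.36
e = 0.08784 m = 87.8 mm

87.8


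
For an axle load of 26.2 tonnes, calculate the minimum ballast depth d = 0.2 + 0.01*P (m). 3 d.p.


d = 0.2 + 0.01 * 26.2
d = 0.2 + 0.262
d = 0.462 m

0.462


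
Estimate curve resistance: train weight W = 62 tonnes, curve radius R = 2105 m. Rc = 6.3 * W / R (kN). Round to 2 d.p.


Rc = 6.3 * W / R
Rc = 6.3 * 62 / 2105
Rc = 390.6 / 2105
Rc = 0.19 kN

0.19


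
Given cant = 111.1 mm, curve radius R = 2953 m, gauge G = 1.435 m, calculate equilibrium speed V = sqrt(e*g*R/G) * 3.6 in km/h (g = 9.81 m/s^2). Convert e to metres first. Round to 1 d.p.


Convert cant: e = 111.1 mm = 0.1111 m
V_ms = sqrt(0.1111 * 9.81 * 2953 / 1.435)
V_ms = sqrt(2242.820992) = 47.3584 m/s
V = 47.3584 * 3.6 = 170.5 km/h

170.5


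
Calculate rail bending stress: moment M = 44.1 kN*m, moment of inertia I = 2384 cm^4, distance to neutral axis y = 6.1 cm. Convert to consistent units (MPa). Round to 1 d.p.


Convert units:
M = 44.1 kN*m = 44100000 N*mm
y = 6.1 cm = 61 mm
I = 2384 cm^4 = 23840000 mm^4
sigma = 44100000 * 61 / 23840000
sigma = 112.8 MPa

112.8


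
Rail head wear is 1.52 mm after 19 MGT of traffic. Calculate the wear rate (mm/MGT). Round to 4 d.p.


Wear rate = total wear / cumulative tonnage
Rate = 1.52 / 19
Rate = 0.0800 mm/MGT

0.0800


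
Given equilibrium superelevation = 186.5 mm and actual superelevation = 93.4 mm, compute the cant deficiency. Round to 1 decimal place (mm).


Cant deficiency = equilibrium cant - actual cant
CD = 186.5 - 93.4
CD = 93.1 mm

93.1


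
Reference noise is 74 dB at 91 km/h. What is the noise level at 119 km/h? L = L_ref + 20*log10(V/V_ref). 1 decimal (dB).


V/V_ref = 119 / 91 = 1.307692
log10(1.307692) = 0.116506
20 * 0.116506 = 2.3301
L = 74 + 2.3301 = 76.3 dB

76.3


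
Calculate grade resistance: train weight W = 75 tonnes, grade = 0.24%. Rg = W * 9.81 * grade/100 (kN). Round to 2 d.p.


Rg = W * 9.81 * grade / 100
Rg = 75 * 9.81 * 0.24 / 100
Rg = 735.75 * 0.0024
Rg = 1.77 kN

1.77


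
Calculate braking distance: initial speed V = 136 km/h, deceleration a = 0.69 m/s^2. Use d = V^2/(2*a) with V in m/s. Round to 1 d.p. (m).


Convert speed: V = 136 / 3.6 = 37.7778 m/s
V^2 = 1427.1605
d = 1427.1605 / (2 * 0.69)
d = 1427.1605 / 1.38
d = 1034.2 m

1034.2


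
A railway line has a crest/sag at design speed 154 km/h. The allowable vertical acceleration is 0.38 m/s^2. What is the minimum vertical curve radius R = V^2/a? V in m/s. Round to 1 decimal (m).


Convert speed: V = 154 / 3.6 = 42.7778 m/s
V^2 = 1829.9383 m^2/s^2
R_v = 1829.9383 / 0.38
R_v = 4815.6 m

4815.6


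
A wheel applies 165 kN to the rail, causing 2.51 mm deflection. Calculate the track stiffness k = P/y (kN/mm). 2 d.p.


Track stiffness k = P / y
k = 165 / 2.51
k = 65.74 kN/mm

65.74


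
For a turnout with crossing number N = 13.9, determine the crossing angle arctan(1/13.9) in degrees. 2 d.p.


1/N = 1/13.9 = 0.071942
angle = arctan(0.071942) = 0.071819 rad
angle = 0.071819 * 180/pi = 4.11 degrees

4.11


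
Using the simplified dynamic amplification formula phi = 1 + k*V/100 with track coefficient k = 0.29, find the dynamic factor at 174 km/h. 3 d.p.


phi = 1 + k * V / 100
phi = 1 + 0.29 * 174 / 100
phi = 1 + 0.5046
phi = 1.505

1.505


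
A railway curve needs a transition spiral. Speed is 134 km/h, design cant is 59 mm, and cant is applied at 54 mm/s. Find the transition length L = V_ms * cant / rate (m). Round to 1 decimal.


Convert speed: V = 134 / 3.6 = 37.2222 m/s
L = 37.2222 * 59 / 54
L = 2196.1111 / 54
L = 40.7 m

40.7


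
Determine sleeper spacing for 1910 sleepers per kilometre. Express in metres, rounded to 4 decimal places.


Spacing = 1000 m / number of sleepers
Spacing = 1000 / 1910
Spacing = 0.5236 m

0.5236


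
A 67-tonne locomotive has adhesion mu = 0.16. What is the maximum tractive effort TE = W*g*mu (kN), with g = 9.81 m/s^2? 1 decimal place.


TE_max = W * g * mu
TE_max = 67 * 9.81 * 0.16
TE_max = 657.27 * 0.16
TE_max = 105.2 kN

105.2


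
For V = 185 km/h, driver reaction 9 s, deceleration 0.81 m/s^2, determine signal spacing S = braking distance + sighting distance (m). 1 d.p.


V = 185 / 3.6 = 51.3889 m/s
Braking distance = 51.3889^2 / (2*0.81) = 1630.1345 m
Sighting distance = 51.3889 * 9 = 462.5 m
S = 1630.1345 + 462.5 = 2092.6 m

2092.6


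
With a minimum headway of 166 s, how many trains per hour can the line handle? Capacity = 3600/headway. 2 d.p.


Capacity = 3600 / headway
Capacity = 3600 / 166
Capacity = 21.69 trains/hour

21.69


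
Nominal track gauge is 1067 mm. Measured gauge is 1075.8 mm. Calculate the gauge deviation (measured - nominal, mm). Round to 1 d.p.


Deviation = measured - nominal
Deviation = 1075.8 - 1067
Deviation = 8.8 mm

8.8


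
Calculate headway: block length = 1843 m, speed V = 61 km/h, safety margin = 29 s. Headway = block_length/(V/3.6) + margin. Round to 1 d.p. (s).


V = 61 / 3.6 = 16.9444 m/s
Block traversal time = 1843 / 16.9444 = 108.7672 s
Headway = 108.7672 + 29
Headway = 137.8 s

137.8


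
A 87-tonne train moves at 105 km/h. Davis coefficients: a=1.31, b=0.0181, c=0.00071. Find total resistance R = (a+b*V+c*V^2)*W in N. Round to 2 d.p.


b*V = 0.0181 * 105 = 1.9005
c*V^2 = 0.00071 * 11025 = 7.82775
R_per_t = 1.31 + 1.9005 + 7.82775 = 11.03825 N/t
R_total = 11.03825 * 87 = 960.33 N

960.33


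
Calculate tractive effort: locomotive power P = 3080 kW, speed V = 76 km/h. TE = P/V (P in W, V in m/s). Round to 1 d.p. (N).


Convert: P = 3080 kW = 3080000 W
V = 76 / 3.6 = 21.1111 m/s
TE = 3080000 / 21.1111
TE = 145894.7 N

145894.7


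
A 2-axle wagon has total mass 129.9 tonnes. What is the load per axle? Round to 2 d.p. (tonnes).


Load per axle = total weight / number of axles
Load = 129.9 / 2
Load = 64.95 tonnes

64.95


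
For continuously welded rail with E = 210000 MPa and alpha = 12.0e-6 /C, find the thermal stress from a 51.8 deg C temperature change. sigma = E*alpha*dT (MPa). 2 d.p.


sigma = E * alpha * dT
sigma = 210000 * 12.0e-6 * 51.8
sigma = 2.52 * 51.8
sigma = 130.54 MPa

130.54


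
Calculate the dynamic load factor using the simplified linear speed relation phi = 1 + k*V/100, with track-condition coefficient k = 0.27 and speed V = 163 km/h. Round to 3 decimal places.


phi = 1 + k * V / 100
phi = 1 + 0.27 * 163 / 100
phi = 1 + 0.4401
phi = 1.440

1.440


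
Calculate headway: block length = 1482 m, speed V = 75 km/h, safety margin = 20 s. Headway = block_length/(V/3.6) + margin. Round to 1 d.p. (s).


V = 75 / 3.6 = 20.8333 m/s
Block traversal time = 1482 / 20.8333 = 71.136 s
Headway = 71.136 + 20
Headway = 91.1 s

91.1


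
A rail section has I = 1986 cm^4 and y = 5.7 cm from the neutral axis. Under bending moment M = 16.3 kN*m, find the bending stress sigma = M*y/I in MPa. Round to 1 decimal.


Convert units:
M = 16.3 kN*m = 16300000 N*mm
y = 5.7 cm = 57 mm
I = 1986 cm^4 = 19860000 mm^4
sigma = 16300000 * 57 / 19860000
sigma = 46.8 MPa

46.8


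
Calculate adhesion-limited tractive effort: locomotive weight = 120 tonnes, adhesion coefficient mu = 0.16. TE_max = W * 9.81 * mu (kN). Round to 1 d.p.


TE_max = W * g * mu
TE_max = 120 * 9.81 * 0.16
TE_max = 1177.2 * 0.16
TE_max = 188.4 kN

188.4


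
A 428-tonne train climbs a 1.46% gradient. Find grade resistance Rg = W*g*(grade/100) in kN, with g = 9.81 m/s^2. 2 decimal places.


Rg = W * 9.81 * grade / 100
Rg = 428 * 9.81 * 1.46 / 100
Rg = 4198.68 * 0.0146
Rg = 61.30 kN

61.30


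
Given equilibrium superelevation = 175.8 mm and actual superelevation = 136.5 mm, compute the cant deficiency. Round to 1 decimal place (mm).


Cant deficiency = equilibrium cant - actual cant
CD = 175.8 - 136.5
CD = 39.3 mm

39.3


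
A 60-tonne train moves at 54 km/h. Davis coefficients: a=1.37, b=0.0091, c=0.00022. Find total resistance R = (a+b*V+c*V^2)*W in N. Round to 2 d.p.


b*V = 0.0091 * 54 = 0.4914
c*V^2 = 0.00022 * 2916 = 0.64152
R_per_t = 1.37 + 0.4914 + 0.64152 = 2.50292 N/t
R_total = 2.50292 * 60 = 150.18 N

150.18


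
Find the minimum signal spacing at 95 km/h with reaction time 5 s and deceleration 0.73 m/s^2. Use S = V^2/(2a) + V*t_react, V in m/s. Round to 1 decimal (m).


V = 95 / 3.6 = 26.3889 m/s
Braking distance = 26.3889^2 / (2*0.73) = 476.9681 m
Sighting distance = 26.3889 * 5 = 131.9444 m
S = 476.9681 + 131.9444 = 608.9 m

608.9


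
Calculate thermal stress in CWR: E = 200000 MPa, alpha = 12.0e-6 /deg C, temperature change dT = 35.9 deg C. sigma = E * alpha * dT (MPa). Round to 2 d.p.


sigma = E * alpha * dT
sigma = 200000 * 12.0e-6 * 35.9
sigma = 2.4 * 35.9
sigma = 86.16 MPa

86.16


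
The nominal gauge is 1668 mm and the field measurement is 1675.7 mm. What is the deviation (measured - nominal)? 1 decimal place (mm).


Deviation = measured - nominal
Deviation = 1675.7 - 1668
Deviation = 7.7 mm

7.7


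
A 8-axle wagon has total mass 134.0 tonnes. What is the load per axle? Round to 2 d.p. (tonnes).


Load per axle = total weight / number of axles
Load = 134.0 / 8
Load = 16.75 tonnes

16.75


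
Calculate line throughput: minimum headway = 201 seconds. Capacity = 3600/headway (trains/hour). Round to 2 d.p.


Capacity = 3600 / headway
Capacity = 3600 / 201
Capacity = 17.91 trains/hour

17.91


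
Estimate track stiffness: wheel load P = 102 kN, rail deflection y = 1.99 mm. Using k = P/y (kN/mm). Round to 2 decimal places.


Track stiffness k = P / y
k = 102 / 1.99
k = 51.26 kN/mm

51.26


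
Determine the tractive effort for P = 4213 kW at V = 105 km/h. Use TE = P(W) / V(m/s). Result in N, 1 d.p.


Convert: P = 4213 kW = 4213000 W
V = 105 / 3.6 = 29.1667 m/s
TE = 4213000 / 29.1667
TE = 144445.7 N

144445.7


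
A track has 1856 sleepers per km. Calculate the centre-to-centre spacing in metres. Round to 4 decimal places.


Spacing = 1000 m / number of sleepers
Spacing = 1000 / 1856
Spacing = 0.5388 m

0.5388


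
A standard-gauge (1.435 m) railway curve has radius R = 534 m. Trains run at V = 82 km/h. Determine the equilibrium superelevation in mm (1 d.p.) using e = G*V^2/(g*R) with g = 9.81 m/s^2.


Convert speed: V = 82 / 3.6 = 22.7778 m/s
Apply formula: e = 1.435 * 22.7778^2 / (9.81 * 534)
e = 1.435 * 518.8272 / 5238.54
e = 0.142123 m = 142.1 mm

142.1


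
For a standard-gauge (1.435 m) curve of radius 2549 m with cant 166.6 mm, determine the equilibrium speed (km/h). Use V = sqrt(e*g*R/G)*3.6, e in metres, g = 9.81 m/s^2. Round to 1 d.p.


Convert cant: e = 166.6 mm = 0.1666 m
V_ms = sqrt(0.1666 * 9.81 * 2549 / 1.435)
V_ms = sqrt(2903.09962) = 53.8804 m/s
V = 53.8804 * 3.6 = 194.0 km/h

194.0


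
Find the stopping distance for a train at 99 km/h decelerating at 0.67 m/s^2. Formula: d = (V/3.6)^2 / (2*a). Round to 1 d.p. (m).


Convert speed: V = 99 / 3.6 = 27.5 m/s
V^2 = 756.25
d = 756.25 / (2 * 0.67)
d = 756.25 / 1.34
d = 564.4 m

564.4


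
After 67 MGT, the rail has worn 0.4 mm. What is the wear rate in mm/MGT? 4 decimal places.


Wear rate = total wear / cumulative tonnage
Rate = 0.4 / 67
Rate = 0.0060 mm/MGT

0.0060


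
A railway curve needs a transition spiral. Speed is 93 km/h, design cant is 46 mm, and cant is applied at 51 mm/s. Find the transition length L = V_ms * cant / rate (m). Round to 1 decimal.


Convert speed: V = 93 / 3.6 = 25.8333 m/s
L = 25.8333 * 46 / 51
L = 1188.3333 / 51
L = 23.3 m

23.3


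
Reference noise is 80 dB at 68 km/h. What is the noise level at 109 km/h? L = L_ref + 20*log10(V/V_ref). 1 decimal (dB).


V/V_ref = 109 / 68 = 1.602941
log10(1.602941) = 0.204918
20 * 0.204918 = 4.0984
L = 80 + 4.0984 = 84.1 dB

84.1


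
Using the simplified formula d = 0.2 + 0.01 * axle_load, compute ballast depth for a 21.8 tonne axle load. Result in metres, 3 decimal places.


d = 0.2 + 0.01 * 21.8
d = 0.2 + 0.218
d = 0.418 m

0.418


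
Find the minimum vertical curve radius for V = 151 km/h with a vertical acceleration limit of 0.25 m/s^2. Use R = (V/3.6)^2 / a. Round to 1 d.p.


Convert speed: V = 151 / 3.6 = 41.9444 m/s
V^2 = 1759.3364 m^2/s^2
R_v = 1759.3364 / 0.25
R_v = 7037.3 m

7037.3


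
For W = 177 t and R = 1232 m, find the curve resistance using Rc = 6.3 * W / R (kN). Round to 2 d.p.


Rc = 6.3 * W / R
Rc = 6.3 * 177 / 1232
Rc = 1115.1 / 1232
Rc = 0.91 kN

0.91


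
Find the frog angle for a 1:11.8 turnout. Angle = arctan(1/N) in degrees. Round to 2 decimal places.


1/N = 1/11.8 = 0.084746
angle = arctan(0.084746) = 0.084544 rad
angle = 0.084544 * 180/pi = 4.84 degrees

4.84


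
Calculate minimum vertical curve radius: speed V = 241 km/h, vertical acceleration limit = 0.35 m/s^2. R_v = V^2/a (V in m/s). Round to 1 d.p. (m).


Convert speed: V = 241 / 3.6 = 66.9444 m/s
V^2 = 4481.5586 m^2/s^2
R_v = 4481.5586 / 0.35
R_v = 12804.5 m

12804.5


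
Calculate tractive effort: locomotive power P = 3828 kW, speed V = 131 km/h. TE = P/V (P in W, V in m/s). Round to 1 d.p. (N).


Convert: P = 3828 kW = 3828000 W
V = 131 / 3.6 = 36.3889 m/s
TE = 3828000 / 36.3889
TE = 105196.9 N

105196.9


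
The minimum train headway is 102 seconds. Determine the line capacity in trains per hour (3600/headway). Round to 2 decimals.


Capacity = 3600 / headway
Capacity = 3600 / 102
Capacity = 35.29 trains/hour

35.29


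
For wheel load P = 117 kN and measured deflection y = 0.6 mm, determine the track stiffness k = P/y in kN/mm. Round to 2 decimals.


Track stiffness k = P / y
k = 117 / 0.6
k = 195.00 kN/mm

195.00


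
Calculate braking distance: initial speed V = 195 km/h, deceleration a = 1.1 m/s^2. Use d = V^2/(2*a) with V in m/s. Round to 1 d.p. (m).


Convert speed: V = 195 / 3.6 = 54.1667 m/s
V^2 = 2934.0278
d = 2934.0278 / (2 * 1.1)
d = 2934.0278 / 2.2
d = 1333.6 m

1333.6


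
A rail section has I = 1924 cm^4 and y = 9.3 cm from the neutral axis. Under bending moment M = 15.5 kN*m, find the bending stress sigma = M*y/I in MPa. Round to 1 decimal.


Convert units:
M = 15.5 kN*m = 15500000 N*mm
y = 9.3 cm = 93 mm
I = 1924 cm^4 = 19240000 mm^4
sigma = 15500000 * 93 / 19240000
sigma = 74.9 MPa

74.9


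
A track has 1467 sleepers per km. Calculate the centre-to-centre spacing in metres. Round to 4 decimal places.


Spacing = 1000 m / number of sleepers
Spacing = 1000 / 1467
Spacing = 0.6817 m

0.6817


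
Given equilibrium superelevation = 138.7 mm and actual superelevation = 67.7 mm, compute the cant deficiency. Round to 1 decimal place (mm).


Cant deficiency = equilibrium cant - actual cant
CD = 138.7 - 67.7
CD = 71.0 mm

71.0


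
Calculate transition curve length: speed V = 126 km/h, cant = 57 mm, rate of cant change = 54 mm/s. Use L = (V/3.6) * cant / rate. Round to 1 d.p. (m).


Convert speed: V = 126 / 3.6 = 35.0 m/s
L = 35.0 * 57 / 54
L = 1995.0 / 54
L = 36.9 m

36.9


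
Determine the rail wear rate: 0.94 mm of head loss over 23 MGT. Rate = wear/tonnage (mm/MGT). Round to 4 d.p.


Wear rate = total wear / cumulative tonnage
Rate = 0.94 / 23
Rate = 0.0409 mm/MGT

0.0409


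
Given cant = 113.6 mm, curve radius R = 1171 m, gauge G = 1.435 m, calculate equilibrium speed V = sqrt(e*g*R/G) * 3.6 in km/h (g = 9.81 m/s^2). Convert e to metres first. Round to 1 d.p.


Convert cant: e = 113.6 mm = 0.1136 m
V_ms = sqrt(0.1136 * 9.81 * 1171 / 1.435)
V_ms = sqrt(909.39452) = 30.1562 m/s
V = 30.1562 * 3.6 = 108.6 km/h

108.6


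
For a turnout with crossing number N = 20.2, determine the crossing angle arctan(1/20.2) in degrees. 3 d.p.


1/N = 1/20.2 = 0.049505
angle = arctan(0.049505) = 0.049465 rad
angle = 0.049465 * 180/pi = 2.834 degrees

2.834


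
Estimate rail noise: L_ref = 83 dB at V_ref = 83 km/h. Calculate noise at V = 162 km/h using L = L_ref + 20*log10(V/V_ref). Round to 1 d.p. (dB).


V/V_ref = 162 / 83 = 1.951807
log10(1.951807) = 0.290437
20 * 0.290437 = 5.8087
L = 83 + 5.8087 = 88.8 dB

88.8


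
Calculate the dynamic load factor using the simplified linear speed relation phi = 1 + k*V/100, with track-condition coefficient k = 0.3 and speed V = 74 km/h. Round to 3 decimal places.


phi = 1 + k * V / 100
phi = 1 + 0.3 * 74 / 100
phi = 1 + 0.222
phi = 1.222

1.222


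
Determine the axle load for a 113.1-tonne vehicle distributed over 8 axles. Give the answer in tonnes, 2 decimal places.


Load per axle = total weight / number of axles
Load = 113.1 / 8
Load = 14.14 tonnes

14.14


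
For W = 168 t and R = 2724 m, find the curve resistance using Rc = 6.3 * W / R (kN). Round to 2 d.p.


Rc = 6.3 * W / R
Rc = 6.3 * 168 / 2724
Rc = 1058.4 / 2724
Rc = 0.39 kN

0.39


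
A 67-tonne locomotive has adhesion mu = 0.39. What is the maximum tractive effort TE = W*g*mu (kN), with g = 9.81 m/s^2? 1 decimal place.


TE_max = W * g * mu
TE_max = 67 * 9.81 * 0.39
TE_max = 657.27 * 0.39
TE_max = 256.3 kN

256.3


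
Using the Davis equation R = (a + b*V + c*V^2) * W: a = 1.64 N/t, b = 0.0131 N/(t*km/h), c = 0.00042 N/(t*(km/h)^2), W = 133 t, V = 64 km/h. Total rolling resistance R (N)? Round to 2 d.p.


b*V = 0.0131 * 64 = 0.8384
c*V^2 = 0.00042 * 4096 = 1.72032
R_per_t = 1.64 + 0.8384 + 1.72032 = 4.19872 N/t
R_total = 4.19872 * 133 = 558.43 N

558.43
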